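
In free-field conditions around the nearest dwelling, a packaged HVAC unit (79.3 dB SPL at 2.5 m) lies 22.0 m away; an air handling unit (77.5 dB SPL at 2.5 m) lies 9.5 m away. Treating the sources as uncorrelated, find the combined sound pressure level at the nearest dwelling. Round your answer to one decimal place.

67.0 dB SPL

Propagate each source to the receiver with L = L_ref − 20·log₁₀(r/r_ref), then add intensities.
packaged HVAC unit: 79.3 − 20·log₁₀(22.0/2.5) = 79.3 − 18.89 = 60.41 dB SPL.
air handling unit: 77.5 − 20·log₁₀(9.5/2.5) = 77.5 − 11.60 = 65.90 dB SPL.
Σ 10^(L/10) = 4.993e+06 → L_total = 10·log₁₀(4.993e+06) = 66.98 dB SPL.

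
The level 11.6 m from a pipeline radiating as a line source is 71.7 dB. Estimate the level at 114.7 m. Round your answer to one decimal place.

61.7 dB

For a line source, L₂ = L₁ − 10·log₁₀(r₂/r₁).
L₂ = 71.7 − 10·log₁₀(114.7/11.6) = 71.7 − 9.951 = 61.75 dB.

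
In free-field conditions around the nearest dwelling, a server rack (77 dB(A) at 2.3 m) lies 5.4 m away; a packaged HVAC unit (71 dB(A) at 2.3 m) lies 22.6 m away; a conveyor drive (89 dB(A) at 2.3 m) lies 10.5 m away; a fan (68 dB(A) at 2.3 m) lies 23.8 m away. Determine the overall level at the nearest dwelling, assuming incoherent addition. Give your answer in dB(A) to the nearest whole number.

77 dB(A)

Apply inverse-square spreading to bring every level to the receiver, then sum 10^(L/10).
server rack: 77 − 20·log₁₀(5.4/2.3) = 77 − 7.41 = 69.59 dB(A).
packaged HVAC unit: 71 − 20·log₁₀(22.6/2.3) = 71 − 19.85 = 51.15 dB(A).
conveyor drive: 89 − 20·log₁₀(10.5/2.3) = 89 − 13.19 = 75.81 dB(A).
fan: 68 − 20·log₁₀(23.8/2.3) = 68 − 20.30 = 47.70 dB(A).
Σ 10^(L/10) = 4.739e+07 → L_total = 10·log₁₀(4.739e+07) = 76.76 dB(A).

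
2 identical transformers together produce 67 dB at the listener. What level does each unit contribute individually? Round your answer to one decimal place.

64.0 dB

Dividing the total intensity by 2 lowers the level by 10·log₁₀ 2 = 3.010 dB: L₁ = 67 − 3.010.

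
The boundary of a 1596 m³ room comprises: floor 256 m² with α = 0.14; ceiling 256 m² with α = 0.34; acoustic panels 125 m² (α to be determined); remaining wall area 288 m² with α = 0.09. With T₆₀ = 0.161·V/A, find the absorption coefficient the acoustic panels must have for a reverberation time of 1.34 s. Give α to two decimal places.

From T₆₀ = 0.161·V/A, the target T₆₀ = 1.34 s needs A = 0.161·1596/1.34 = 191.76 m².
Absorption from the other surfaces = 256·0.14 + 256·0.34 + 288·0.09 = 148.80 m², so the acoustic panels must supply 42.96 m² over 125 m².
α = 42.96/125 = 0.344.

0.34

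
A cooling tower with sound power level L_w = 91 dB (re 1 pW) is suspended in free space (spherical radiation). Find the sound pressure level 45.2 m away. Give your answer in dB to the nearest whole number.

Free-field spherical radiation: L_p = L_w − 10·log₁₀(4π·r²), r = 45.2 m.
4π·r² = 2.567e+04 m², 10·log₁₀ of that is 44.095 dB.
L_p = 91 − 44.095 = 46.91 dB.

47 dB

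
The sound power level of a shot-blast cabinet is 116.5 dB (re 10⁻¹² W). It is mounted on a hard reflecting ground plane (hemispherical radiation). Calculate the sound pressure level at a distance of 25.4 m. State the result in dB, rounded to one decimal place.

80.4 dB

Free-field hemispherical radiation: L_p = L_w − 10·log₁₀(2π·r²), r = 25.4 m.
2π·r² = 4054 m², 10·log₁₀ of that is 36.078 dB.
L_p = 116.5 − 36.078 = 80.42 dB.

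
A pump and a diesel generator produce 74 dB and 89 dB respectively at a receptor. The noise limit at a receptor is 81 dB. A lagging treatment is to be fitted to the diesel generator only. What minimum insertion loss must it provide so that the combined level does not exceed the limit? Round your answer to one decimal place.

Everything except the diesel generator sums to 10^(74/10) = 2.512e+07 in linear terms, 74.00 dB.
To meet 81 dB overall, the treated diesel generator may contribute at most 10^(81/10) − 2.512e+07 = 1.008e+08, i.e. 80.03 dB.
Required insertion loss = 89 − 80.03 = 8.97 dB.

9.0 dB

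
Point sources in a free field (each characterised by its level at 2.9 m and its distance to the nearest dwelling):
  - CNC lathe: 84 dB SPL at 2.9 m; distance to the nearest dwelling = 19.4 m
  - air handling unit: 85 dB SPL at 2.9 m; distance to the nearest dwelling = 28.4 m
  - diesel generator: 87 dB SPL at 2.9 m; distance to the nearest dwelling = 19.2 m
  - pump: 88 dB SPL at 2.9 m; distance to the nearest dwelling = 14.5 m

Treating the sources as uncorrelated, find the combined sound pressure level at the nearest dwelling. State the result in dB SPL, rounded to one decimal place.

76.6 dB SPL

Apply inverse-square spreading to bring every level to the receiver, then sum 10^(L/10).
CNC lathe: 84 − 20·log₁₀(19.4/2.9) = 84 − 16.51 = 67.49 dB SPL.
air handling unit: 85 − 20·log₁₀(28.4/2.9) = 85 − 19.82 = 65.18 dB SPL.
diesel generator: 87 − 20·log₁₀(19.2/2.9) = 87 − 16.42 = 70.58 dB SPL.
pump: 88 − 20·log₁₀(14.5/2.9) = 88 − 13.98 = 74.02 dB SPL.
Σ 10^(L/10) = 4.558e+07 → L_total = 10·log₁₀(4.558e+07) = 76.59 dB SPL.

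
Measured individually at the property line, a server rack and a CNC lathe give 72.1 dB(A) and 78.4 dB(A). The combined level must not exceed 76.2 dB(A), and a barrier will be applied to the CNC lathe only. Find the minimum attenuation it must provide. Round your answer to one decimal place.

The untreated sources together contribute 10^(72.1/10) = 1.622e+07, i.e. 72.10 dB(A).
To meet 76.2 dB(A) overall, the treated CNC lathe may contribute at most 10^(76.2/10) − 1.622e+07 = 2.547e+07, i.e. 74.06 dB(A).
Required insertion loss = 78.4 − 74.06 = 4.34 dB.

4.3 dB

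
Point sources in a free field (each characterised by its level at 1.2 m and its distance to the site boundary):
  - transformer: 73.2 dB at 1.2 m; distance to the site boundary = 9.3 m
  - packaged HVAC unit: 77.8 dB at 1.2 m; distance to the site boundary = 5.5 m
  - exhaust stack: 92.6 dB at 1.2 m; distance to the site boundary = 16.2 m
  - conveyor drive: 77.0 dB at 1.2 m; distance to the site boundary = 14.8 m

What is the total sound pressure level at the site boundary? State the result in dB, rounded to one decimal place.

First find each source's level at the receiver (point-source: −20·log₁₀(r/r_ref)), then combine on an intensity basis.
transformer: 73.2 − 20·log₁₀(9.3/1.2) = 73.2 − 17.79 = 55.41 dB.
packaged HVAC unit: 77.8 − 20·log₁₀(5.5/1.2) = 77.8 − 13.22 = 64.58 dB.
exhaust stack: 92.6 − 20·log₁₀(16.2/1.2) = 92.6 − 22.61 = 69.99 dB.
conveyor drive: 77.0 − 20·log₁₀(14.8/1.2) = 77.0 − 21.82 = 55.18 dB.
Σ 10^(L/10) = 1.353e+07 → L_total = 10·log₁₀(1.353e+07) = 71.31 dB.

71.3 dB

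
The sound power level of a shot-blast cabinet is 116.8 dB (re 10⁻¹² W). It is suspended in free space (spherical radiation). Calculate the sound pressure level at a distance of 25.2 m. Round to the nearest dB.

L_p = L_w − 10·log₁₀(4π·r²) with r = 25.2 m.
4π·r² = 7980 m², 10·log₁₀ of that is 39.020 dB.
L_p = 116.8 − 39.020 = 77.78 dB.

78 dB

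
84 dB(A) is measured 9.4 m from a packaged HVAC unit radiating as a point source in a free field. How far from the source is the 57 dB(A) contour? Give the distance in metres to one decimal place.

210.4 m

The 27.0 dB drop corresponds to a distance ratio of 10^(27.0/20) for a point source.
r₂ = 9.4·10^((84−57)/20) = 9.4·10^(27.0/20) = 210.44 m.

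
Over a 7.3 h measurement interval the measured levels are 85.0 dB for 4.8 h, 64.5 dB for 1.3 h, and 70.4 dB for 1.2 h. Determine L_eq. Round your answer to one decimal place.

83.2 dB

The energy average is taken in the linear domain: L_eq = 10·log₁₀[(Σ tᵢ·10^(Lᵢ/10))/T], T = 7.3 h.
Σ tᵢ·10^(Lᵢ/10) = 4.8·10^(85.0/10) + 1.3·10^(64.5/10) + 1.2·10^(70.4/10) = 1.535e+09.
L_eq = 10·log₁₀(1.535e+09/7.3) = 83.23 dB.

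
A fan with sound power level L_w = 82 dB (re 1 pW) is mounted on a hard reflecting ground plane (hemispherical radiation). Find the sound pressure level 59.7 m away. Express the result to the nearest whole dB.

Free-field hemispherical radiation: L_p = L_w − 10·log₁₀(2π·r²), r = 59.7 m.
2π·r² = 2.239e+04 m², 10·log₁₀ of that is 43.501 dB.
L_p = 82 − 43.501 = 38.50 dB.

38 dB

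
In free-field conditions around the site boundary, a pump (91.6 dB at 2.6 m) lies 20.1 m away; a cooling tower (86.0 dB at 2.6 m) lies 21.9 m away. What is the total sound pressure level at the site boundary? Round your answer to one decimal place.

74.7 dB

First find each source's level at the receiver (point-source: −20·log₁₀(r/r_ref)), then combine on an intensity basis.
pump: 91.6 − 20·log₁₀(20.1/2.6) = 91.6 − 17.76 = 73.84 dB.
cooling tower: 86.0 − 20·log₁₀(21.9/2.6) = 86.0 − 18.51 = 67.49 dB.
Σ 10^(L/10) = 2.980e+07 → L_total = 10·log₁₀(2.980e+07) = 74.74 dB.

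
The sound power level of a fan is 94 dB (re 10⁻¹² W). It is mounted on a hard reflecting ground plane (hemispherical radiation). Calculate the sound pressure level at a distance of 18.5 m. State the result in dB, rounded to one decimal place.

60.7 dB

The power spreads over a hemisphere of area 2π·r², so L_p = L_w − 10·log₁₀(2π·r²).
2π·r² = 2150 m², 10·log₁₀ of that is 33.325 dB.
L_p = 94 − 33.325 = 60.67 dB.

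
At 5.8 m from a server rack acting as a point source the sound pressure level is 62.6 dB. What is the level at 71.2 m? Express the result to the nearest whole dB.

41 dB

Spherical spreading from a point source gives a 20·log₁₀(r₂/r₁) drop.
L₂ = 62.6 − 20·log₁₀(71.2/5.8) = 62.6 − 21.781 = 40.82 dB.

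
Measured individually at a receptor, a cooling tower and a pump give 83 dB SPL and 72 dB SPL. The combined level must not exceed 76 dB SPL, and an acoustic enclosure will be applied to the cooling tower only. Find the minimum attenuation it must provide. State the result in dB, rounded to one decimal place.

9.2 dB

Everything except the cooling tower sums to 10^(72/10) = 1.585e+07 in linear terms, 72.00 dB SPL.
The limit corresponds to 10^(76/10) = 3.981e+07; subtracting the fixed part leaves 2.396e+07 for the cooling tower, i.e. 73.80 dB SPL.
Required insertion loss = 83 − 73.80 = 9.20 dB.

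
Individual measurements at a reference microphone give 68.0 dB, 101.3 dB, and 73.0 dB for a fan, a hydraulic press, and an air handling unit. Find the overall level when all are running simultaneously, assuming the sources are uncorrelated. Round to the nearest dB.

Incoherent sources combine by intensity addition: L_total = 10·log₁₀(Σ 10^(L_i/10)).
Σ 10^(L/10) = 10^(68.0/10) + 10^(101.3/10) + 10^(73.0/10) = 1.352e+10.
L_total = 10·log₁₀(1.352e+10) = 101.31 dB.

101 dB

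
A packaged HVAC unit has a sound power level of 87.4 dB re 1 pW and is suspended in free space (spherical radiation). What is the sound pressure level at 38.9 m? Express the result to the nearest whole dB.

Free-field spherical radiation: L_p = L_w − 10·log₁₀(4π·r²), r = 38.9 m.
4π·r² = 1.902e+04 m², 10·log₁₀ of that is 42.791 dB.
L_p = 87.4 − 42.791 = 44.61 dB.

45 dB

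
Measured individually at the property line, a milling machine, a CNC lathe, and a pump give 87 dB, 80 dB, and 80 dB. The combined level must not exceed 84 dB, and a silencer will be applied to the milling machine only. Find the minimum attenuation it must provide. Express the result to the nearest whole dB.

Fixed contribution from the other sources: Σ 10^(L/10) = 10^(80/10) + 10^(80/10) = 2.000e+08 (83.01 dB).
The limit corresponds to 10^(84/10) = 2.512e+08; subtracting the fixed part leaves 5.119e+07 for the milling machine, i.e. 77.09 dB.
Required insertion loss = 87 − 77.09 = 9.91 dB.

10 dB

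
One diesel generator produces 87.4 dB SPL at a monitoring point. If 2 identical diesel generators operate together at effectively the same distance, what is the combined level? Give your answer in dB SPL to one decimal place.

With 2 equal, uncorrelated contributions the intensity is 2× that of one unit, giving a rise of 10·log₁₀ 2.
L_total = 87.4 + 10·log₁₀(2) = 87.4 + 3.010 = 90.41 dB SPL.

90.4 dB SPL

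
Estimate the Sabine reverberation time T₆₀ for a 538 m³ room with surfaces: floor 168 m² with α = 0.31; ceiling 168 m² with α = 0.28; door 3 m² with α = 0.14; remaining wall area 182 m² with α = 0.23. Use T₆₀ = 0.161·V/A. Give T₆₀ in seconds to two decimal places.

Total absorption A = 168·0.31 + 168·0.28 + 3·0.14 + 182·0.23 = 141.40 m² sabins.
T₆₀ = 0.161 × 538 / 141.40 = 0.613 s.

0.61 s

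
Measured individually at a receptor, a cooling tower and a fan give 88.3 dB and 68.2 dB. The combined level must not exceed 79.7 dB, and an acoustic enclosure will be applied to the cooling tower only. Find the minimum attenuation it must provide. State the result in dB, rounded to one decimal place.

8.9 dB

Fixed contribution from the other source: Σ 10^(L/10) = 10^(68.2/10) = 6.607e+06 (68.20 dB).
To meet 79.7 dB overall, the treated cooling tower may contribute at most 10^(79.7/10) − 6.607e+06 = 8.672e+07, i.e. 79.38 dB.
So the cooling tower must be reduced from 88.3 to 79.38 dB: IL = 8.92 dB.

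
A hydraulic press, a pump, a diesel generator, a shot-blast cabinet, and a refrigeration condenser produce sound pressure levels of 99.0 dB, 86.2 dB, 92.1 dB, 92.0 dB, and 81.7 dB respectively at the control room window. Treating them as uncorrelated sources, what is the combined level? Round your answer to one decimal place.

Incoherent sources combine by intensity addition: L_total = 10·log₁₀(Σ 10^(L_i/10)).
Σ 10^(L/10) = 10^(99.0/10) + 10^(86.2/10) + 10^(92.1/10) + 10^(92.0/10) + 10^(81.7/10) = 1.171e+10.
L_total = 10·log₁₀(1.171e+10) = 100.69 dB.

100.7 dB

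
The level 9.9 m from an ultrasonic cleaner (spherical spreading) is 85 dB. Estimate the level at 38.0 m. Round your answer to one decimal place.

For a point source, L₂ = L₁ − 20·log₁₀(r₂/r₁).
L₂ = 85 − 20·log₁₀(38.0/9.9) = 85 − 11.683 = 73.32 dB.

73.3 dB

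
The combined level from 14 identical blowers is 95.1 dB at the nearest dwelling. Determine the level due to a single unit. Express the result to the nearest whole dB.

84 dB

For N identical incoherent sources L_total = L₁ + 10·log₁₀ N, so L₁ = 95.1 − 10·log₁₀(14) = 95.1 − 11.461.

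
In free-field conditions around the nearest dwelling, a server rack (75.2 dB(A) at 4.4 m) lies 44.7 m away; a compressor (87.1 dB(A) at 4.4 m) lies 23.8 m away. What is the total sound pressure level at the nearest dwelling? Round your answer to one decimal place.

72.5 dB(A)

Apply inverse-square spreading to bring every level to the receiver, then sum 10^(L/10).
server rack: 75.2 − 20·log₁₀(44.7/4.4) = 75.2 − 20.14 = 55.06 dB(A).
compressor: 87.1 − 20·log₁₀(23.8/4.4) = 87.1 − 14.66 = 72.44 dB(A).
Σ 10^(L/10) = 1.785e+07 → L_total = 10·log₁₀(1.785e+07) = 72.52 dB(A).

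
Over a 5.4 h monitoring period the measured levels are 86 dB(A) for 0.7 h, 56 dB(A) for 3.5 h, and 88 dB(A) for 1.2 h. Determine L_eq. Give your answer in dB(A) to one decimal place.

82.8 dB(A)

L_eq = 10·log₁₀[(1/T)·Σ tᵢ·10^(Lᵢ/10)] with T = 5.4 h.
Σ tᵢ·10^(Lᵢ/10) = 0.7·10^(86/10) + 3.5·10^(56/10) + 1.2·10^(88/10) = 1.037e+09.
L_eq = 10·log₁₀(1.037e+09/5.4) = 82.83 dB(A).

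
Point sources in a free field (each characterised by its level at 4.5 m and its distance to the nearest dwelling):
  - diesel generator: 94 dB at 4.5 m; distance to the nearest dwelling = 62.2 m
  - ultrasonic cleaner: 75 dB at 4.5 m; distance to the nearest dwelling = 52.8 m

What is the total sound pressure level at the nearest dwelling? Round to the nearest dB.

Apply inverse-square spreading to bring every level to the receiver, then sum 10^(L/10).
diesel generator: 94 − 20·log₁₀(62.2/4.5) = 94 − 22.81 = 71.19 dB.
ultrasonic cleaner: 75 − 20·log₁₀(52.8/4.5) = 75 − 21.39 = 53.61 dB.
Σ 10^(L/10) = 1.338e+07 → L_total = 10·log₁₀(1.338e+07) = 71.26 dB.

71 dB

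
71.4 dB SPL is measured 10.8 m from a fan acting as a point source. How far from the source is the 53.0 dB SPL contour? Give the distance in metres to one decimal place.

For a point source L₁ − L₂ = 20·log₁₀(r₂/r₁), so r₂ = r₁·10^((L₁−L₂)/20).
r₂ = 10.8·10^((71.4−53.0)/20) = 10.8·10^(18.4/20) = 89.83 m.

89.8 m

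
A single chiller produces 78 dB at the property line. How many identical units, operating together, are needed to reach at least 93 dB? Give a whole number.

32

Need L₁ + 10·log₁₀ N ≥ 93, i.e. log₁₀ N ≥ 1.50.
N ≥ 10^(15.0/10) = 31.623, so N = 32.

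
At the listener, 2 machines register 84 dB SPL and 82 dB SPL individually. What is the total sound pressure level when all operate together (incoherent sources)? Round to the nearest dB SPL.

Incoherent sources combine by intensity addition: L_total = 10·log₁₀(Σ 10^(L_i/10)).
Σ 10^(L/10) = 10^(84/10) + 10^(82/10) = 4.097e+08.
L_total = 10·log₁₀(4.097e+08) = 86.12 dB SPL.

86 dB SPL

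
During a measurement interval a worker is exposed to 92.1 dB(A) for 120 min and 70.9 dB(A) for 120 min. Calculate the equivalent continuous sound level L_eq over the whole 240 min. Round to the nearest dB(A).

89 dB(A)

The energy average is taken in the linear domain: L_eq = 10·log₁₀[(Σ tᵢ·10^(Lᵢ/10))/T], T = 240 min.
Σ tᵢ·10^(Lᵢ/10) = 120·10^(92.1/10) + 120·10^(70.9/10) = 1.961e+11.
L_eq = 10·log₁₀(1.961e+11/240) = 89.12 dB(A).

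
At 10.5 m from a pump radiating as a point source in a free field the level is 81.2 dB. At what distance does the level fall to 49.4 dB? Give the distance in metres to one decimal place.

408.5 m

For a point source L₁ − L₂ = 20·log₁₀(r₂/r₁), so r₂ = r₁·10^((L₁−L₂)/20).
r₂ = 10.5·10^((81.2−49.4)/20) = 10.5·10^(31.8/20) = 408.50 m.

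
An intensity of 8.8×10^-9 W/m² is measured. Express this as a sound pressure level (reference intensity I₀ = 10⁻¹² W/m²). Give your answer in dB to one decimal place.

Dividing by I₀ shifts the exponent by 12: I/I₀ = 8.8×10^3.
L = 10·(0.9445 + 3) = 39.44 dB.

39.4 dB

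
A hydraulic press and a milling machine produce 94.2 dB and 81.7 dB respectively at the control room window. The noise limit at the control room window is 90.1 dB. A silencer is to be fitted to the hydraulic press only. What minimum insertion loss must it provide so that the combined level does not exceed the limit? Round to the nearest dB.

5 dB

Fixed contribution from the other source: Σ 10^(L/10) = 10^(81.7/10) = 1.479e+08 (81.70 dB).
The limit corresponds to 10^(90.1/10) = 1.023e+09; subtracting the fixed part leaves 8.754e+08 for the hydraulic press, i.e. 89.42 dB.
Required insertion loss = 94.2 − 89.42 = 4.78 dB.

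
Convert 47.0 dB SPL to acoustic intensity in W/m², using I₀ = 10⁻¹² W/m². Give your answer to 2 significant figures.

I = I₀·10^(L/10) = 10⁻¹² × 10^(47.0/10) = 10^(-7.300).

5.0e-08 W/m²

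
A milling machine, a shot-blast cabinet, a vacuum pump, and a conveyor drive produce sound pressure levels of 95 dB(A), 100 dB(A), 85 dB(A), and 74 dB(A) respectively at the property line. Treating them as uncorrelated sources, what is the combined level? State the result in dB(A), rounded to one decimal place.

For uncorrelated sources the intensities add, so convert each level to linear form, sum, and take 10·log₁₀ of the total.
Σ 10^(L/10) = 10^(95/10) + 10^(100/10) + 10^(85/10) + 10^(74/10) = 1.350e+10.
L_total = 10·log₁₀(1.350e+10) = 101.30 dB(A).

101.3 dB(A)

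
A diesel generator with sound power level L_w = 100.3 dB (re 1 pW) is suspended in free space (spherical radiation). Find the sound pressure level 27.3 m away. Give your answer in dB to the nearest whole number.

L_p = L_w − 10·log₁₀(4π·r²) with r = 27.3 m.
4π·r² = 9366 m², 10·log₁₀ of that is 39.715 dB.
L_p = 100.3 − 39.715 = 60.58 dB.

61 dB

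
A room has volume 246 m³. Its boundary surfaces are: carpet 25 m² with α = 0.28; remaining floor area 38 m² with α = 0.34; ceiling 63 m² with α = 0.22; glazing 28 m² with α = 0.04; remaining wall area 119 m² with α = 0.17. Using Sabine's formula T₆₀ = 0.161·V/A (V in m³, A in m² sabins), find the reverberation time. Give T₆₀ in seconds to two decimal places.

Summing Sᵢαᵢ: 25·0.28 + 38·0.34 + 63·0.22 + 28·0.04 + 119·0.17 = 55.13 m².
T₆₀ = 0.161·V/A = 0.161·246/55.13 = 0.718 s.

0.72 s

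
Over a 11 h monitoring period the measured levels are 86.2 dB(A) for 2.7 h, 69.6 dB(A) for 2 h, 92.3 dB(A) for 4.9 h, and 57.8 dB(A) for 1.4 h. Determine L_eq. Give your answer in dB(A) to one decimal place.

The energy average is taken in the linear domain: L_eq = 10·log₁₀[(Σ tᵢ·10^(Lᵢ/10))/T], T = 11 h.
Σ tᵢ·10^(Lᵢ/10) = 2.7·10^(86.2/10) + 2·10^(69.6/10) + 4.9·10^(92.3/10) + 1.4·10^(57.8/10) = 9.466e+09.
L_eq = 10·log₁₀(9.466e+09/11) = 89.35 dB(A).

89.3 dB(A)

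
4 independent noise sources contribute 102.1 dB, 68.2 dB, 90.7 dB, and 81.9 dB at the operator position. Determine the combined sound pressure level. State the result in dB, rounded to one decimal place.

Incoherent sources combine by intensity addition: L_total = 10·log₁₀(Σ 10^(L_i/10)).
Σ 10^(L/10) = 10^(102.1/10) + 10^(68.2/10) + 10^(90.7/10) + 10^(81.9/10) = 1.755e+10.
L_total = 10·log₁₀(1.755e+10) = 102.44 dB.

102.4 dB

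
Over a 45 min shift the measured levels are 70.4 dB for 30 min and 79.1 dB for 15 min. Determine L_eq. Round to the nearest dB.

Weight each interval's intensity by its duration and average over T = 45 min:
Σ tᵢ·10^(Lᵢ/10) = 30·10^(70.4/10) + 15·10^(79.1/10) = 1.548e+09.
L_eq = 10·log₁₀(1.548e+09/45) = 75.37 dB.

75 dB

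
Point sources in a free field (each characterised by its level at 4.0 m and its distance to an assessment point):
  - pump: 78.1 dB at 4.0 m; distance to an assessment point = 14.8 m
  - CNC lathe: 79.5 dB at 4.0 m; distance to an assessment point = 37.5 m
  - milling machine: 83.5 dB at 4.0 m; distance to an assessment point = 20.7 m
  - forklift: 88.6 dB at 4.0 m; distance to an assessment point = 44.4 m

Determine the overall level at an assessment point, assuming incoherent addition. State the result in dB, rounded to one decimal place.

First find each source's level at the receiver (point-source: −20·log₁₀(r/r_ref)), then combine on an intensity basis.
pump: 78.1 − 20·log₁₀(14.8/4.0) = 78.1 − 11.36 = 66.74 dB.
CNC lathe: 79.5 − 20·log₁₀(37.5/4.0) = 79.5 − 19.44 = 60.06 dB.
milling machine: 83.5 − 20·log₁₀(20.7/4.0) = 83.5 − 14.28 = 69.22 dB.
forklift: 88.6 − 20·log₁₀(44.4/4.0) = 88.6 − 20.91 = 67.69 dB.
Σ 10^(L/10) = 1.997e+07 → L_total = 10·log₁₀(1.997e+07) = 73.00 dB.

73.0 dB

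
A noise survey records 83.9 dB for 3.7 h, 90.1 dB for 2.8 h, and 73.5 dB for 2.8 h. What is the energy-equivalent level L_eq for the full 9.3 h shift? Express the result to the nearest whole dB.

86 dB

L_eq = 10·log₁₀[(1/T)·Σ tᵢ·10^(Lᵢ/10)] with T = 9.3 h.
Σ tᵢ·10^(Lᵢ/10) = 3.7·10^(83.9/10) + 2.8·10^(90.1/10) + 2.8·10^(73.5/10) = 3.836e+09.
L_eq = 10·log₁₀(3.836e+09/9.3) = 86.15 dB.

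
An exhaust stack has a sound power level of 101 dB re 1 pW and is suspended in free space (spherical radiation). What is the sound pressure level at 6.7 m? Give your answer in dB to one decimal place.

L_p = L_w − 10·log₁₀(4π·r²) with r = 6.7 m.
4π·r² = 564.1 m², 10·log₁₀ of that is 27.514 dB.
L_p = 101 − 27.514 = 73.49 dB.

73.5 dB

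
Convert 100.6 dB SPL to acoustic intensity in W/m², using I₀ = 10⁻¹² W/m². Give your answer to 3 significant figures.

L = 10·log₁₀(I/I₀) ⇒ I = I₀·10^(L/10) = 10⁻¹² × 10^10.06.

0.0115 W/m²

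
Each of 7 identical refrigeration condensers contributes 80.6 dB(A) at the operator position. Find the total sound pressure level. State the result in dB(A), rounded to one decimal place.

89.1 dB(A)

With 7 equal, uncorrelated contributions the intensity is 7× that of one unit, giving a rise of 10·log₁₀ 7.
L_total = 80.6 + 10·log₁₀(7) = 80.6 + 8.451 = 89.05 dB(A).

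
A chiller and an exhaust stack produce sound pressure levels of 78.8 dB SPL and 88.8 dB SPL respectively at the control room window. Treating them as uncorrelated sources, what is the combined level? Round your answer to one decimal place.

89.2 dB SPL

For uncorrelated sources the intensities add, so convert each level to linear form, sum, and take 10·log₁₀ of the total.
Σ 10^(L/10) = 10^(78.8/10) + 10^(88.8/10) = 8.344e+08.
L_total = 10·log₁₀(8.344e+08) = 89.21 dB SPL.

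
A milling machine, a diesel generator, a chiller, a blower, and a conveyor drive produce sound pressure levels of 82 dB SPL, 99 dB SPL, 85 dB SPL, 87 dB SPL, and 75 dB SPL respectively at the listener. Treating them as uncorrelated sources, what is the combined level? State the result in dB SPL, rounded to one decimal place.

For uncorrelated sources the intensities add, so convert each level to linear form, sum, and take 10·log₁₀ of the total.
Σ 10^(L/10) = 10^(82/10) + 10^(99/10) + 10^(85/10) + 10^(87/10) + 10^(75/10) = 8.951e+09.
L_total = 10·log₁₀(8.951e+09) = 99.52 dB SPL.

99.5 dB SPL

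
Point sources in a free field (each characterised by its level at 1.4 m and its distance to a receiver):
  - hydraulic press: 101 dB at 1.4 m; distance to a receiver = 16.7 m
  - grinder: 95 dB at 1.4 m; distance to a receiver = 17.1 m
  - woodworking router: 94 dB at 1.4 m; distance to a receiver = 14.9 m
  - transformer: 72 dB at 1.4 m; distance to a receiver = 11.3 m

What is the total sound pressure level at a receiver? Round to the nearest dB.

81 dB

Propagate each source to the receiver with L = L_ref − 20·log₁₀(r/r_ref), then add intensities.
hydraulic press: 101 − 20·log₁₀(16.7/1.4) = 101 − 21.53 = 79.47 dB.
grinder: 95 − 20·log₁₀(17.1/1.4) = 95 − 21.74 = 73.26 dB.
woodworking router: 94 − 20·log₁₀(14.9/1.4) = 94 − 20.54 = 73.46 dB.
transformer: 72 − 20·log₁₀(11.3/1.4) = 72 − 18.14 = 53.86 dB.
Σ 10^(L/10) = 1.321e+08 → L_total = 10·log₁₀(1.321e+08) = 81.21 dB.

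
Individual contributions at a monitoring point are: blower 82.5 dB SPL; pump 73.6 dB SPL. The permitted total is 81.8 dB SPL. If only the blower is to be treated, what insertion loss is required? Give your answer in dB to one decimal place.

1.4 dB

Fixed contribution from the other source: Σ 10^(L/10) = 10^(73.6/10) = 2.291e+07 (73.60 dB SPL).
To meet 81.8 dB SPL overall, the treated blower may contribute at most 10^(81.8/10) − 2.291e+07 = 1.284e+08, i.e. 81.09 dB SPL.
So the blower must be reduced from 82.5 to 81.09 dB SPL: IL = 1.41 dB.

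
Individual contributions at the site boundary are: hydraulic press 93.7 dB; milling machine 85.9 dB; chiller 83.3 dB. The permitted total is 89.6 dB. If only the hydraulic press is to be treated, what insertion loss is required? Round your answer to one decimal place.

8.8 dB

The untreated sources together contribute 10^(85.9/10) + 10^(83.3/10) = 6.028e+08, i.e. 87.80 dB.
The limit corresponds to 10^(89.6/10) = 9.120e+08; subtracting the fixed part leaves 3.092e+08 for the hydraulic press, i.e. 84.90 dB.
Required insertion loss = 93.7 − 84.90 = 8.80 dB.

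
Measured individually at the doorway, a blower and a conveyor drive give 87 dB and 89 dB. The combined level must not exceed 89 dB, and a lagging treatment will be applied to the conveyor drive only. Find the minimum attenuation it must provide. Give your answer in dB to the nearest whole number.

4 dB

Everything except the conveyor drive sums to 10^(87/10) = 5.012e+08 in linear terms, 87.00 dB.
The limit corresponds to 10^(89/10) = 7.943e+08; subtracting the fixed part leaves 2.931e+08 for the conveyor drive, i.e. 84.67 dB.
So the conveyor drive must be reduced from 89 to 84.67 dB: IL = 4.33 dB.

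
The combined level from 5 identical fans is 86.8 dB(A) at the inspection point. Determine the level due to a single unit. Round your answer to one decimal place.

5 equal contributions raise the level by 10·log₁₀ 5 = 6.990 dB, so each unit alone gives 86.8 − 6.990.

79.8 dB(A)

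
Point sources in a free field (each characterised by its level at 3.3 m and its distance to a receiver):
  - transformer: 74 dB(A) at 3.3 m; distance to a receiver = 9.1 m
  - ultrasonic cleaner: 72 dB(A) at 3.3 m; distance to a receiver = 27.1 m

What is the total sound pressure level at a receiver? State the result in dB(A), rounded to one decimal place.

Apply inverse-square spreading to bring every level to the receiver, then sum 10^(L/10).
transformer: 74 − 20·log₁₀(9.1/3.3) = 74 − 8.81 = 65.19 dB(A).
ultrasonic cleaner: 72 − 20·log₁₀(27.1/3.3) = 72 − 18.29 = 53.71 dB(A).
Σ 10^(L/10) = 3.538e+06 → L_total = 10·log₁₀(3.538e+06) = 65.49 dB(A).

65.5 dB(A)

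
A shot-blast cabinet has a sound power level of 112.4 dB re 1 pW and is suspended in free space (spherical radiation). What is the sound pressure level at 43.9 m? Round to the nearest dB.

69 dB

L_p = L_w − 10·log₁₀(4π·r²) with r = 43.9 m.
4π·r² = 2.422e+04 m², 10·log₁₀ of that is 43.841 dB.
L_p = 112.4 − 43.841 = 68.56 dB.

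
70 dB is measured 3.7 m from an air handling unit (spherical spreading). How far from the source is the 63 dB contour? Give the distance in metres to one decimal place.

8.3 m

Point-source spreading drops the level by 20·log₁₀(r₂/r₁); inverting, r₂/r₁ = 10^(ΔL/20).
r₂ = 3.7·10^((70−63)/20) = 3.7·10^(7.0/20) = 8.28 m.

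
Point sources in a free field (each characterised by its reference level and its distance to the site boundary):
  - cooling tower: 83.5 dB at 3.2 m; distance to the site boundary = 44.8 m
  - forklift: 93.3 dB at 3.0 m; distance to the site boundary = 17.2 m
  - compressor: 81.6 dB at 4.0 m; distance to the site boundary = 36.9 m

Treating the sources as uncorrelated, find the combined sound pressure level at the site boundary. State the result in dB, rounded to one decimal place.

78.3 dB

Propagate each source to the receiver with L = L_ref − 20·log₁₀(r/r_ref), then add intensities.
cooling tower: 83.5 − 20·log₁₀(44.8/3.2) = 83.5 − 22.92 = 60.58 dB.
forklift: 93.3 − 20·log₁₀(17.2/3.0) = 93.3 − 15.17 = 78.13 dB.
compressor: 81.6 − 20·log₁₀(36.9/4.0) = 81.6 − 19.30 = 62.30 dB.
Σ 10^(L/10) = 6.788e+07 → L_total = 10·log₁₀(6.788e+07) = 78.32 dB.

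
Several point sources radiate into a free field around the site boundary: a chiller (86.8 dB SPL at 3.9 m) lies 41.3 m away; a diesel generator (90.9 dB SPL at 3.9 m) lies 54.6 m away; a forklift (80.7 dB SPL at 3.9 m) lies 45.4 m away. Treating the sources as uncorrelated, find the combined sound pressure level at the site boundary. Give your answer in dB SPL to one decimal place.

Apply inverse-square spreading to bring every level to the receiver, then sum 10^(L/10).
chiller: 86.8 − 20·log₁₀(41.3/3.9) = 86.8 − 20.50 = 66.30 dB SPL.
diesel generator: 90.9 − 20·log₁₀(54.6/3.9) = 90.9 − 22.92 = 67.98 dB SPL.
forklift: 80.7 − 20·log₁₀(45.4/3.9) = 80.7 − 21.32 = 59.38 dB SPL.
Σ 10^(L/10) = 1.141e+07 → L_total = 10·log₁₀(1.141e+07) = 70.57 dB SPL.

70.6 dB SPL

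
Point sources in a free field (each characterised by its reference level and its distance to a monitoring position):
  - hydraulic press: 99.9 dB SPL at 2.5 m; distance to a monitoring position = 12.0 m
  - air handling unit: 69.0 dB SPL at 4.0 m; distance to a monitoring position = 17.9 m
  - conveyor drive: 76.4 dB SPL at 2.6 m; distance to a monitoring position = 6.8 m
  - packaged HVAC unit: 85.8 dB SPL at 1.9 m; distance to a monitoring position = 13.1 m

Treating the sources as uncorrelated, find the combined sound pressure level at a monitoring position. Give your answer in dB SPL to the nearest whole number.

86 dB SPL

Apply inverse-square spreading to bring every level to the receiver, then sum 10^(L/10).
hydraulic press: 99.9 − 20·log₁₀(12.0/2.5) = 99.9 − 13.62 = 86.28 dB SPL.
air handling unit: 69.0 − 20·log₁₀(17.9/4.0) = 69.0 − 13.02 = 55.98 dB SPL.
conveyor drive: 76.4 − 20·log₁₀(6.8/2.6) = 76.4 − 8.35 = 68.05 dB SPL.
packaged HVAC unit: 85.8 − 20·log₁₀(13.1/1.9) = 85.8 − 16.77 = 69.03 dB SPL.
Σ 10^(L/10) = 4.389e+08 → L_total = 10·log₁₀(4.389e+08) = 86.42 dB SPL.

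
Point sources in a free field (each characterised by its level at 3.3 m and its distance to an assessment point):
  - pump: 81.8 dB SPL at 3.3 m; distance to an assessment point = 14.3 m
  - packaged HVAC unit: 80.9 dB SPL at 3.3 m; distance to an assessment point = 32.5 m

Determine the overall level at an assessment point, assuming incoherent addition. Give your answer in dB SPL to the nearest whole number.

70 dB SPL

Propagate each source to the receiver with L = L_ref − 20·log₁₀(r/r_ref), then add intensities.
pump: 81.8 − 20·log₁₀(14.3/3.3) = 81.8 − 12.74 = 69.06 dB SPL.
packaged HVAC unit: 80.9 − 20·log₁₀(32.5/3.3) = 80.9 − 19.87 = 61.03 dB SPL.
Σ 10^(L/10) = 9.329e+06 → L_total = 10·log₁₀(9.329e+06) = 69.70 dB SPL.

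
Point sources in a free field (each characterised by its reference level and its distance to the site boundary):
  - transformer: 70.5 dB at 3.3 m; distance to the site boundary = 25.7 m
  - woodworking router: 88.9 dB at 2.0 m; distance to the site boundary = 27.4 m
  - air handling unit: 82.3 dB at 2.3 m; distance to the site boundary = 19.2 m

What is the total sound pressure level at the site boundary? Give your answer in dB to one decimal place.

Propagate each source to the receiver with L = L_ref − 20·log₁₀(r/r_ref), then add intensities.
transformer: 70.5 − 20·log₁₀(25.7/3.3) = 70.5 − 17.83 = 52.67 dB.
woodworking router: 88.9 − 20·log₁₀(27.4/2.0) = 88.9 − 22.73 = 66.17 dB.
air handling unit: 82.3 − 20·log₁₀(19.2/2.3) = 82.3 − 18.43 = 63.87 dB.
Σ 10^(L/10) = 6.758e+06 → L_total = 10·log₁₀(6.758e+06) = 68.30 dB.

68.3 dB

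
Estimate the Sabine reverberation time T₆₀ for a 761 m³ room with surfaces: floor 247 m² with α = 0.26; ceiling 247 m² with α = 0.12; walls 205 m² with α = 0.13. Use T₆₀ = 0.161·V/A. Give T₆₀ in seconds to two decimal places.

Total absorption A = 247·0.26 + 247·0.12 + 205·0.13 = 120.51 m² sabins.
T₆₀ = 0.161·V/A = 0.161·761/120.51 = 1.017 s.

1.02 s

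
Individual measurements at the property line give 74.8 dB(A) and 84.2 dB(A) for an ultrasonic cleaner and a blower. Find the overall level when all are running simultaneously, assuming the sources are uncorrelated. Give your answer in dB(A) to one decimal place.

84.7 dB(A)

For uncorrelated sources the intensities add, so convert each level to linear form, sum, and take 10·log₁₀ of the total.
Σ 10^(L/10) = 10^(74.8/10) + 10^(84.2/10) = 2.932e+08.
L_total = 10·log₁₀(2.932e+08) = 84.67 dB(A).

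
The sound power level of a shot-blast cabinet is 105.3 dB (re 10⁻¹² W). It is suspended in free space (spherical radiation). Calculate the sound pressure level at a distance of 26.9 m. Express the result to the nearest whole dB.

The power spreads over a sphere of area 4π·r², so L_p = L_w − 10·log₁₀(4π·r²).
4π·r² = 9093 m², 10·log₁₀ of that is 39.587 dB.
L_p = 105.3 − 39.587 = 65.71 dB.

66 dB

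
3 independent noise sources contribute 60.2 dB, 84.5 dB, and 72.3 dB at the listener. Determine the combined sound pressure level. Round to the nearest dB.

For uncorrelated sources the intensities add, so convert each level to linear form, sum, and take 10·log₁₀ of the total.
Σ 10^(L/10) = 10^(60.2/10) + 10^(84.5/10) + 10^(72.3/10) = 2.999e+08.
L_total = 10·log₁₀(2.999e+08) = 84.77 dB.

85 dB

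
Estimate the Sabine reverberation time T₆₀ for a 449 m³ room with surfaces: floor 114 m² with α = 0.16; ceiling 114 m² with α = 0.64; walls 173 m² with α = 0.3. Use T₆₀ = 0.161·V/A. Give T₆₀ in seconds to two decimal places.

Total absorption A = 114·0.16 + 114·0.64 + 173·0.3 = 143.10 m² sabins.
T₆₀ = 0.161 × 449 / 143.10 = 0.505 s.

0.51 s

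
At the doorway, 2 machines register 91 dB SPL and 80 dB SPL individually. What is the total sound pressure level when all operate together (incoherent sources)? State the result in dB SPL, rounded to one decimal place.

91.3 dB SPL

For uncorrelated sources the intensities add, so convert each level to linear form, sum, and take 10·log₁₀ of the total.
Σ 10^(L/10) = 10^(91/10) + 10^(80/10) = 1.359e+09.
L_total = 10·log₁₀(1.359e+09) = 91.33 dB SPL.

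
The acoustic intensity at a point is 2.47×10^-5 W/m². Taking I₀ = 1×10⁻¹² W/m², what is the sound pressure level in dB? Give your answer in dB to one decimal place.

Dividing by I₀ shifts the exponent by 12: I/I₀ = 2.47×10^7.
L = 10·(0.3927 + 7) = 73.93 dB.

73.9 dB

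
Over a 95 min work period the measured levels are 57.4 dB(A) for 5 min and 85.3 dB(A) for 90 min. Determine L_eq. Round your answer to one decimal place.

85.1 dB(A)

L_eq = 10·log₁₀[(1/T)·Σ tᵢ·10^(Lᵢ/10)] with T = 95 min.
Σ tᵢ·10^(Lᵢ/10) = 5·10^(57.4/10) + 90·10^(85.3/10) = 3.050e+10.
L_eq = 10·log₁₀(3.050e+10/95) = 85.07 dB(A).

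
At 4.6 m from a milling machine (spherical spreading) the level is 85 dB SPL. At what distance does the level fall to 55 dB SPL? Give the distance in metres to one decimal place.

145.5 m

For a point source L₁ − L₂ = 20·log₁₀(r₂/r₁), so r₂ = r₁·10^((L₁−L₂)/20).
r₂ = 4.6·10^((85−55)/20) = 4.6·10^(30.0/20) = 145.46 m.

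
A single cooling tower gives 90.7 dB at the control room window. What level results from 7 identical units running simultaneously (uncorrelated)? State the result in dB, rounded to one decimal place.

99.2 dB

With 7 equal, uncorrelated contributions the intensity is 7× that of one unit, giving a rise of 10·log₁₀ 7.
L_total = 90.7 + 10·log₁₀(7) = 90.7 + 8.451 = 99.15 dB.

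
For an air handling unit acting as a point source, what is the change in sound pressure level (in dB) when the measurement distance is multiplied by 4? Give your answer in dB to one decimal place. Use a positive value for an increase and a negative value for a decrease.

-12.0 dB

With spherical spreading the level changes by −20·log₁₀(r₂/r₁).
ΔL = −20·log₁₀(4) = -12.04 dB.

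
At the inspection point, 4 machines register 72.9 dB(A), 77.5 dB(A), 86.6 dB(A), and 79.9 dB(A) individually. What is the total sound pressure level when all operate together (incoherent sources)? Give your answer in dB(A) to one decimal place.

Incoherent sources combine by intensity addition: L_total = 10·log₁₀(Σ 10^(L_i/10)).
Σ 10^(L/10) = 10^(72.9/10) + 10^(77.5/10) + 10^(86.6/10) + 10^(79.9/10) = 6.305e+08.
L_total = 10·log₁₀(6.305e+08) = 88.00 dB(A).

88.0 dB(A)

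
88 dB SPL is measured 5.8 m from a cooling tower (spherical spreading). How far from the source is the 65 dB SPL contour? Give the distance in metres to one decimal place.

Point-source spreading drops the level by 20·log₁₀(r₂/r₁); inverting, r₂/r₁ = 10^(ΔL/20).
r₂ = 5.8·10^((88−65)/20) = 5.8·10^(23.0/20) = 81.93 m.

81.9 m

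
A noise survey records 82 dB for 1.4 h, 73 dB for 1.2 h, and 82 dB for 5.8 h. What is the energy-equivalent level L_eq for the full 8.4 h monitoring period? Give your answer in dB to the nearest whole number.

L_eq = 10·log₁₀[(1/T)·Σ tᵢ·10^(Lᵢ/10)] with T = 8.4 h.
Σ tᵢ·10^(Lᵢ/10) = 1.4·10^(82/10) + 1.2·10^(73/10) + 5.8·10^(82/10) = 1.165e+09.
L_eq = 10·log₁₀(1.165e+09/8.4) = 81.42 dB.

81 dB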